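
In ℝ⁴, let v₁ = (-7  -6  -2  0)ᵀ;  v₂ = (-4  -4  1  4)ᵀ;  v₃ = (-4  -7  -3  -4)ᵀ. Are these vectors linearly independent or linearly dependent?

linearly independent

Place the vectors as rows of a 3×4 matrix and reduce to echelon form.
The reduction yields 3 nonzero rows, so the rank is 3.
Since rank = 3 (the number of vectors), the set is linearly independent.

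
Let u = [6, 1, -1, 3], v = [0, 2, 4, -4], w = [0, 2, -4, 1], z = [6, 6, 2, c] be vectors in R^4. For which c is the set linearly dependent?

The set is linearly dependent precisely when det[u; v; w; z] = 0.
Cofactor expansion gives det = -96*c - 252.
Solving -96*c - 252 = 0 yields c = -21/8.

c = -21/8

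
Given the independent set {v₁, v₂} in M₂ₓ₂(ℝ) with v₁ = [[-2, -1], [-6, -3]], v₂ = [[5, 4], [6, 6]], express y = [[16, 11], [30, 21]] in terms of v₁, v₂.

y = -3v₁ + 2v₂

Work in coordinates with respect to the standard basis {E₁₁, E₁₂, E₂₁, E₂₂}.
Set up the augmented matrix [v₁ | v₂ | y] and row-reduce.
The system has the unique solution (α₁, α₂) = (-3, 2).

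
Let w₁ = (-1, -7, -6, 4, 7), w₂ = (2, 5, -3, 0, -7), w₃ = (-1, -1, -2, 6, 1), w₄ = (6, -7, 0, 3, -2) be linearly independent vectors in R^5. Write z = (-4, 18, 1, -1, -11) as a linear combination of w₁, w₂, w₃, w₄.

Set up the augmented matrix [w₁ | w₂ | w₃ | w₄ | z] and row-reduce.
Row-reducing the augmented matrix gives the unique coefficients (c₁, …, c₄) = (-1, 1, 1, -1).

z = -w₁ + w₂ + w₃ - w₄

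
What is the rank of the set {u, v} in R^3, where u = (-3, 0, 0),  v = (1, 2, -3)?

Form the matrix with u, v as columns and reduce.
Reduction leaves 2 leading entries, giving rank 2.

rank 2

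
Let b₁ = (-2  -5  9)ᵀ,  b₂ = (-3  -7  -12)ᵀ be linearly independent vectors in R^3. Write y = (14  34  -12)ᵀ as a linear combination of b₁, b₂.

Since b₁, b₂ are independent, the coefficients expressing y are uniquely determined by a linear system.
Back-substitution yields (c₁, c₂) = (-4, -2).

y = -4b₁ - 2b₂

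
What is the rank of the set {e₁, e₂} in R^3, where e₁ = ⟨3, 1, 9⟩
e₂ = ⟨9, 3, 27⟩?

Put the 3×2 matrix [e₁|e₂] into echelon form.
Reduction leaves 1 leading entry, giving rank 1.

rank 1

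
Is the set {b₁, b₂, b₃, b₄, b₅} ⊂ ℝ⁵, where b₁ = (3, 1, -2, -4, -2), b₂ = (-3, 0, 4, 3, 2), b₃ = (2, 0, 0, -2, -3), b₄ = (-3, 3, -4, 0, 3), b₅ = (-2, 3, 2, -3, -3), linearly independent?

linearly independent

Row-reduce the matrix whose columns are b₁, b₂, b₃, b₄, b₅.
The reduction yields 5 nonzero rows, so the rank is 5.
Since rank = 5 (the number of vectors), the set is linearly independent.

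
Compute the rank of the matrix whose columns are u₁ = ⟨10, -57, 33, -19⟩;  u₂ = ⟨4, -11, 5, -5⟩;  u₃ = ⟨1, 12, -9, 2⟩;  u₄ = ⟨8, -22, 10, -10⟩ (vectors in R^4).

rank 2

Form the matrix with u₁, u₂, u₃, u₄ as columns and reduce.
The echelon form has 2 nonzero rows, so the rank is 2.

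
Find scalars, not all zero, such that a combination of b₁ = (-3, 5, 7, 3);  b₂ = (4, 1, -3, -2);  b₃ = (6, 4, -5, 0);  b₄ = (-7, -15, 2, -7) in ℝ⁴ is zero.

Write the vectors as columns of a matrix and find a nonzero vector in its null space.
One solution (up to scaling) is (1, -2, 3, 1).

b₁ - 2b₂ + 3b₃ + b₄ = 0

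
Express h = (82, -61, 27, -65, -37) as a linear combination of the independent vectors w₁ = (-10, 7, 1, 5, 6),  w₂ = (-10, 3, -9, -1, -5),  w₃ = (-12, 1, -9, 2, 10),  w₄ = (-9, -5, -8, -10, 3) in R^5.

Solve the system with w₁, w₂, w₃, w₄ as columns and h as the right-hand side.
Row-reducing the augmented matrix gives the unique coefficients (c₁, …, c₄) = (-4, -3, -4, 4).

h = -4w₁ - 3w₂ - 4w₃ + 4w₄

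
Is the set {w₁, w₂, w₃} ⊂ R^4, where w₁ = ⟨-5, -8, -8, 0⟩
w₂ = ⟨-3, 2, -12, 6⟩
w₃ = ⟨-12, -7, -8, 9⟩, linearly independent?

Place the vectors as rows of a 3×4 matrix and reduce to echelon form.
The reduction yields 3 nonzero rows, so the rank is 3.
Since rank = 3 (the number of vectors), the set is linearly independent.

linearly independent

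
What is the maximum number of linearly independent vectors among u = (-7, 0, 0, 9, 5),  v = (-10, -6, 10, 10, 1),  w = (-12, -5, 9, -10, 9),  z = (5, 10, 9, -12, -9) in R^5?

Apply Gaussian elimination to the matrix whose rows are u, v, w, z.
There are 4 pivot columns, so rank = 4.

4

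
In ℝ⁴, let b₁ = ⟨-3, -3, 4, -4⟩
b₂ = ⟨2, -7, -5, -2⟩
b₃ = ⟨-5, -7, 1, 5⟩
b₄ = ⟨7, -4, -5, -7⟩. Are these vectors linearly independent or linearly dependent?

The matrix [b₁|b₂|b₃|b₄] has determinant -987.
A nonzero determinant means the columns are linearly independent.

linearly independent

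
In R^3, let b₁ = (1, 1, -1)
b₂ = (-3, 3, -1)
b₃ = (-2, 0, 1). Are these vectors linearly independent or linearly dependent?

linearly independent

Form the 3×3 matrix with these as columns; its determinant is 2.
A nonzero determinant means the columns are linearly independent.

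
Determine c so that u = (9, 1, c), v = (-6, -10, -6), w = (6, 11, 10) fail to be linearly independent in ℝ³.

c = -47

Dependence holds iff the 3×3 matrix [u v w] is singular.
Cofactor expansion gives det = -6*c - 282.
Setting this to zero gives c = -47.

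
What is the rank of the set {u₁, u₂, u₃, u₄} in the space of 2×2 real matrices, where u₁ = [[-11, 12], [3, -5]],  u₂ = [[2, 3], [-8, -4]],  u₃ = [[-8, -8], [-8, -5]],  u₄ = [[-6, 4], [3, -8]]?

Use coordinates relative to {E₁₁, E₁₂, E₂₁, E₂₂}.
Apply Gaussian elimination to the matrix whose rows are u₁, u₂, u₃, u₄.
There are 4 pivot columns, so rank = 4.

rank 4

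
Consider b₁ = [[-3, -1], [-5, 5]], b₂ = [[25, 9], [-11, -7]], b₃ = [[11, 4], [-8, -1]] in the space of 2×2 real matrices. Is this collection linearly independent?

Take coordinates with respect to the standard basis {E₁₁, E₁₂, E₂₁, E₂₂}.
Row-reduce the matrix whose columns are b₁, b₂, b₃.
The reduction yields 2 nonzero rows, so the rank is 2.
Since rank 2 < 3, the set is linearly dependent.

linearly dependent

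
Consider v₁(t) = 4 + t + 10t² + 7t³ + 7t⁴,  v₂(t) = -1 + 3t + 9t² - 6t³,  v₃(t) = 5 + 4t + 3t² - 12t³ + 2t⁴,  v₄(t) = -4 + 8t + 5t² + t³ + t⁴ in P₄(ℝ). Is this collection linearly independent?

linearly independent

Take coordinates with respect to the standard basis {1, t, …, t⁴}.
Row-reduce the matrix whose columns are v₁, v₂, v₃, v₄.
The reduction yields 4 nonzero rows, so the rank is 4.
Since rank = 4 (the number of vectors), the set is linearly independent.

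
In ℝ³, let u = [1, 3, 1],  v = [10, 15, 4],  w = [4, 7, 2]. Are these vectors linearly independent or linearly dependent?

linearly dependent

Place the vectors as rows of a 3×3 matrix and reduce to echelon form.
The reduction yields 2 nonzero rows, so the rank is 2.
Since rank 2 < 3, the set is linearly dependent.
Indeed 2u + v - 3w = 0.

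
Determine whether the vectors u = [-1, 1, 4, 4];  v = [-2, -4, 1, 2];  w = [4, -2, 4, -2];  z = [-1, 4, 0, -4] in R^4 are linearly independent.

Row-reduce the matrix whose columns are u, v, w, z.
The reduction yields 4 nonzero rows, so the rank is 4.
Since rank = 4 (the number of vectors), the set is linearly independent.

linearly independent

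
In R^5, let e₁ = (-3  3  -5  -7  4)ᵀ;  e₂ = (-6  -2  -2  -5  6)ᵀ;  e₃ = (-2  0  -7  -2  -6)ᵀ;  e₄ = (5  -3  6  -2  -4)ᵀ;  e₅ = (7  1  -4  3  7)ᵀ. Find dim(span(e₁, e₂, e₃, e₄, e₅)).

5

Apply Gaussian elimination to the matrix whose rows are e₁, e₂, e₃, e₄, e₅.
Reduction leaves 5 leading entries, giving rank 5.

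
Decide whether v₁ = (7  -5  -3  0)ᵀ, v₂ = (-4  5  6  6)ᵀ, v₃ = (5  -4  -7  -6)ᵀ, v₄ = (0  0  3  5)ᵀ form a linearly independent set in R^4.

Form the 4×4 matrix with these as columns; its determinant is -84.
A nonzero determinant means the columns are linearly independent.

linearly independent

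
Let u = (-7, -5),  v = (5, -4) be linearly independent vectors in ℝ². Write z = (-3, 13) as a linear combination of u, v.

Set up the augmented matrix [u | v | z] and row-reduce.
Row-reducing the augmented matrix gives the unique coefficients (c₁, c₂) = (-1, -2).

z = -u - 2v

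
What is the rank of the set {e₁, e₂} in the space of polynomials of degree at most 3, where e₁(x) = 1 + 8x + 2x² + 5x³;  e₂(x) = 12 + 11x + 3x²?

Use coordinates relative to {1, x, …, x³}.
Form the matrix with e₁, e₂ as columns and reduce.
The echelon form has 2 nonzero rows, so the rank is 2.

2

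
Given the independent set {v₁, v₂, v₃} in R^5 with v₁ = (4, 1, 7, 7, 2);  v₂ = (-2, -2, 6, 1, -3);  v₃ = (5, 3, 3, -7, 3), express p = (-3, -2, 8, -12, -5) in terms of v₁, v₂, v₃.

p = -v₁ + 2v₂ + v₃

Solve the system with v₁, v₂, v₃ as columns and p as the right-hand side.
Back-substitution yields (a₁, a₂, a₃) = (-1, 2, 1).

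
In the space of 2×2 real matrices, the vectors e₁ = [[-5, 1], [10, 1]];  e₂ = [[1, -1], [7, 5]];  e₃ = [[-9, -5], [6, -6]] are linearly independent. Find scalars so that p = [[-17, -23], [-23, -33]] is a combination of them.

Take coordinate vectors relative to {E₁₁, E₁₂, E₂₁, E₂₂}.
Set up the augmented matrix [e₁ | e₂ | e₃ | p] and row-reduce.
The system has the unique solution (α₁, α₂, α₃) = (-4, -1, 4).

p = -4e₁ - e₂ + 4e₃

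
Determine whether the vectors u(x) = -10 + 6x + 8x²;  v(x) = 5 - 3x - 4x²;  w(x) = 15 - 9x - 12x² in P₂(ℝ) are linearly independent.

linearly dependent

Write each element as a coordinate vector in ℝ³ using {1, x, x²}.
Place the vectors as rows of a 3×3 matrix and reduce to echelon form.
The reduction yields 1 nonzero row, so the rank is 1.
Since rank 1 < 3, the set is linearly dependent.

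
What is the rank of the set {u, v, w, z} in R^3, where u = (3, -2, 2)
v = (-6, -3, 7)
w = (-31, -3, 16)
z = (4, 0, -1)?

3

Row-reduce the 4×3 matrix with these as rows.
Reduction leaves 3 leading entries, giving rank 3.
(With 4 elements in a 3-dimensional space the rank is at most 3.)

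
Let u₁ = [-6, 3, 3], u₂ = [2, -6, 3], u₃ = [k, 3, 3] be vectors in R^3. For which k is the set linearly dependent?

k = -6

Place the vectors as rows of a 3×3 matrix; dependence ⇔ determinant zero.
Expanding, det = 27*k + 162.
Setting this to zero gives k = -6.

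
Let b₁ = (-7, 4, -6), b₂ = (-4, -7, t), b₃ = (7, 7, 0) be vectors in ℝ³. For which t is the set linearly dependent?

The set is linearly dependent precisely when det[b₁; b₂; b₃] = 0.
Expanding, det = 77*t - 126.
Solving 77*t - 126 = 0 yields t = 18/11.

t = 18/11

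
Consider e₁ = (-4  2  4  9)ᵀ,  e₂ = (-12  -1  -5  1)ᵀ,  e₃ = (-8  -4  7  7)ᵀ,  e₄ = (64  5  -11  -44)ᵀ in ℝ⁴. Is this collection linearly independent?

linearly dependent

Form the 4×4 matrix with these as columns; its determinant is 0.
A zero determinant means the columns are linearly dependent.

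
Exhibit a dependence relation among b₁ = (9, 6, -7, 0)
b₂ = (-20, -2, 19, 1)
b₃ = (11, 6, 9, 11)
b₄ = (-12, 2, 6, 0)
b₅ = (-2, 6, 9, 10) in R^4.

Set up α₁b₁ + … + α₅b₅ = 0 and solve the homogeneous system.
A generator of the null space is (1, 1, -1, -2, 1).

b₁ + b₂ - b₃ - 2b₄ + b₅ = 0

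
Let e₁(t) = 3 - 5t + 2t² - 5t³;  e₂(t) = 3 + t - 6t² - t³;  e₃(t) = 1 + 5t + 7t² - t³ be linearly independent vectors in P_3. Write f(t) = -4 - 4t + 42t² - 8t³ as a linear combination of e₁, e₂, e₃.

f = 2e₁ - 4e₂ + 2e₃

Work in coordinates with respect to the standard basis {1, t, …, t³}.
Solve the system with e₁, e₂, e₃ as columns and f as the right-hand side.
Back-substitution yields (a₁, a₂, a₃) = (2, -4, 2).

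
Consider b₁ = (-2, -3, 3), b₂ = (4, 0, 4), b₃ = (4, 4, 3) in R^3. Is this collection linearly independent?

linearly independent

Row-reduce the matrix whose columns are b₁, b₂, b₃.
The reduction yields 3 nonzero rows, so the rank is 3.
Since rank = 3 (the number of vectors), the set is linearly independent.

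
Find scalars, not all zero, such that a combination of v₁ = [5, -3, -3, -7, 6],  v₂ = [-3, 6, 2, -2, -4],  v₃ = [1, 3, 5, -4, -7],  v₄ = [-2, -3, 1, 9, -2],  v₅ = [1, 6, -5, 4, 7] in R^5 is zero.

Row-reduce the matrix with v₁, v₂, v₃, v₄, v₅ as columns; the null space gives the coefficients.
One solution (up to scaling) is (1, 1, 0, 1, 0).

v₁ + v₂ + v₄ = 0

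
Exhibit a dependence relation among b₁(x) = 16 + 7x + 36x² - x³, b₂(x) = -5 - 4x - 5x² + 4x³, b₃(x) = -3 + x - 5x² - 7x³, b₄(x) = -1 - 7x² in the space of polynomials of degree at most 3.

b₁ + 2b₂ + b₃ + 3b₄ = 0

Take coordinates with respect to {1, x, …, x³}.
Solve the homogeneous system with b₁, b₂, b₃, b₄ as columns by row-reducing the coefficient matrix.
One solution (up to scaling) is (1, 2, 1, 3).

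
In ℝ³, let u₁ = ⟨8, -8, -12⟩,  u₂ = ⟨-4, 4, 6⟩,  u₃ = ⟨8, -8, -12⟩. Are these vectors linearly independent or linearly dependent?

Row-reduce the matrix whose columns are u₁, u₂, u₃.
The reduction yields 1 nonzero row, so the rank is 1.
Since rank 1 < 3, the set is linearly dependent.

linearly dependent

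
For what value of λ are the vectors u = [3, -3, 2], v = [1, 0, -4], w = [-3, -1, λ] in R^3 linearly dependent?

λ = 50/3

The vectors are dependent exactly when the determinant of the matrix with rows u, v, w vanishes.
The determinant works out to 3*λ - 50.
Solving 3*λ - 50 = 0 yields λ = 50/3.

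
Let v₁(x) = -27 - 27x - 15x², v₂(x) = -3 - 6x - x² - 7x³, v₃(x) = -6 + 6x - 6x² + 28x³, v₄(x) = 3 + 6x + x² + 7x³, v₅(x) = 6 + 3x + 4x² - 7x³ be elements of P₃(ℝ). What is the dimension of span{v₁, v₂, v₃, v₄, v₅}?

Use coordinates relative to {1, x, …, x³}.
Row-reduce the 5×4 matrix with these as rows.
Reduction leaves 2 leading entries, giving rank 2.
(With 5 elements in a 4-dimensional space the rank is at most 4.)

2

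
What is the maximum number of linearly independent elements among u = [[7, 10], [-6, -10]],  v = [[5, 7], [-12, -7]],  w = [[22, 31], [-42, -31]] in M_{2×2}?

2

Pass to coordinate vectors with respect to the basis {E₁₁, E₁₂, E₂₁, E₂₂}.
Apply Gaussian elimination to the matrix whose rows are u, v, w.
Reduction leaves 2 leading entries, giving rank 2.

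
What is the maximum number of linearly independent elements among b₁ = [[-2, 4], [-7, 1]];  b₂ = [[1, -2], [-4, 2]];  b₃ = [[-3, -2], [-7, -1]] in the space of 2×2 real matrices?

3

Represent each element by its coordinate vector in ℝ⁴.
Put the 4×3 matrix [b₁|b₂|b₃] into echelon form.
There are 3 pivot columns, so rank = 3.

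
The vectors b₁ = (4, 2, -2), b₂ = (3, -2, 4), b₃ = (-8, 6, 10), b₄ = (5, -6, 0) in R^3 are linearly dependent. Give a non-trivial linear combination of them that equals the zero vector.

b₁ - 2b₂ + b₃ + 2b₄ = 0

Solve the homogeneous system with b₁, b₂, b₃, b₄ as columns by row-reducing the coefficient matrix.
One solution (up to scaling) is (1, -2, 1, 2).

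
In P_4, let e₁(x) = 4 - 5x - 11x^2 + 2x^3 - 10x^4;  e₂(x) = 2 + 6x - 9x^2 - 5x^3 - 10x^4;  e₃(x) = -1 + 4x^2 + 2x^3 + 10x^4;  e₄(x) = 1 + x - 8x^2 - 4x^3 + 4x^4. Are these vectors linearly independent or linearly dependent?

linearly independent

Write each element as a coordinate vector in ℝ⁵ using {1, x, …, x^4}.
Row-reduce the matrix whose columns are e₁, e₂, e₃, e₄.
The reduction yields 4 nonzero rows, so the rank is 4.
Since rank = 4 (the number of vectors), the set is linearly independent.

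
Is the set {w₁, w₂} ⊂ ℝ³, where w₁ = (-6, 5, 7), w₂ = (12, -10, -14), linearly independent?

linearly dependent

Row-reduce the matrix whose columns are w₁, w₂.
The reduction yields 1 nonzero row, so the rank is 1.
Since rank 1 < 2, the set is linearly dependent.
Indeed 2w₁ + w₂ = 0.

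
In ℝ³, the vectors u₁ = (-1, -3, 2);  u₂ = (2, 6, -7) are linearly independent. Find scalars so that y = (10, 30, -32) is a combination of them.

Since u₁, u₂ are independent, the coefficients expressing y are uniquely determined by a linear system.
Back-substitution yields (α₁, α₂) = (-2, 4).

y = -2u₁ + 4u₂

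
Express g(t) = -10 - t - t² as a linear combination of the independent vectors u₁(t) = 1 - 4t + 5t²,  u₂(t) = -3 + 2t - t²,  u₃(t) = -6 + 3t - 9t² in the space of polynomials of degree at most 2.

g = 2u₁ + 2u₂ + u₃

Work in coordinates with respect to the standard basis {1, t, t²}.
Write g = a₁u₁ + … + a₃u₃ and equate components.
Back-substitution yields (a₁, a₂, a₃) = (2, 2, 1).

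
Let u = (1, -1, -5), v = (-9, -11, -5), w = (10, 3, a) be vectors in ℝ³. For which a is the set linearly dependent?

The vectors are dependent exactly when the determinant of the matrix with rows u, v, w vanishes.
Expanding, det = -20*a - 350.
Solving -20*a - 350 = 0 yields a = -35/2.

a = -35/2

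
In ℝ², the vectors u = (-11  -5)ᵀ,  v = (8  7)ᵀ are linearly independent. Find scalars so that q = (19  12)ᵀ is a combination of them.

q = -u + v

Solve the system with u, v as columns and q as the right-hand side.
Row-reducing the augmented matrix gives the unique coefficients (α₁, α₂) = (-1, 1).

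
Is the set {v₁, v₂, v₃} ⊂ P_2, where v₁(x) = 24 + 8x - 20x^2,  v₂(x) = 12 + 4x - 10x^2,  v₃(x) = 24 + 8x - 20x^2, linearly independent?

Write each element as a coordinate vector in ℝ³ using {1, x, x^2}.
Place the vectors as rows of a 3×3 matrix and reduce to echelon form.
The reduction yields 1 nonzero row, so the rank is 1.
Since rank 1 < 3, the set is linearly dependent.
Indeed v₁ - 2v₂ = 0.

linearly dependent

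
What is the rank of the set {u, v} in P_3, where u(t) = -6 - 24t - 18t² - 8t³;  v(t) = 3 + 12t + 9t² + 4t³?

Represent each element by its coordinate vector in ℝ⁴.
Apply Gaussian elimination to the matrix whose rows are u, v.
The echelon form has 1 nonzero row, so the rank is 1.

rank 1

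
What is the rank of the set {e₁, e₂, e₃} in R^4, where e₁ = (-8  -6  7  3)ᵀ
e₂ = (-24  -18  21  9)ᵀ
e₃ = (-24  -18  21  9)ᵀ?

Apply Gaussian elimination to the matrix whose rows are e₁, e₂, e₃.
The echelon form has 1 nonzero row, so the rank is 1.

1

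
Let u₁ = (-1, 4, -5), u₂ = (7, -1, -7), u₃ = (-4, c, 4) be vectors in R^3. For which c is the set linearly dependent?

c = 4/7

Dependence holds iff the 3×3 matrix [u₁ u₂ u₃] is singular.
Cofactor expansion gives det = 24 - 42*c.
Setting this to zero gives c = 4/7.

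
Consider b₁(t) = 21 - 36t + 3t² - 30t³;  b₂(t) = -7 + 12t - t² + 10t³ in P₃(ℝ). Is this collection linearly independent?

Take coordinates with respect to the standard basis {1, t, …, t³}.
Row-reduce the matrix whose columns are b₁, b₂.
The reduction yields 1 nonzero row, so the rank is 1.
Since rank 1 < 2, the set is linearly dependent.

linearly dependent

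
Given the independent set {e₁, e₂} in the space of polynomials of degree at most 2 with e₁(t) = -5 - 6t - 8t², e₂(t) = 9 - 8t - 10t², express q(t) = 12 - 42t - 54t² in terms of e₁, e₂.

Identify each element with its coordinate vector in ℝ³ via {1, t, t²}.
Set up the augmented matrix [e₁ | e₂ | q] and row-reduce.
Row-reducing the augmented matrix gives the unique coefficients (α₁, α₂) = (3, 3).

q = 3e₁ + 3e₂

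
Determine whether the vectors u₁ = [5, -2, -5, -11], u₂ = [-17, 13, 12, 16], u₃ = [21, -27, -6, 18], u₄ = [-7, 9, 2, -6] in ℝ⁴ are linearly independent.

The matrix [u₁|u₂|u₃|u₄] has determinant 0.
A zero determinant means the columns are linearly dependent.
Indeed 6u₁ + 3u₂ + u₃ = 0.

linearly dependent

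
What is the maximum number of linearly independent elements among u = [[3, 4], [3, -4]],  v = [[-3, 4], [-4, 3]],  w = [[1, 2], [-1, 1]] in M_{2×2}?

3

Use coordinates relative to {E₁₁, E₁₂, E₂₁, E₂₂}.
Row-reduce the 3×4 matrix with these as rows.
Reduction leaves 3 leading entries, giving rank 3.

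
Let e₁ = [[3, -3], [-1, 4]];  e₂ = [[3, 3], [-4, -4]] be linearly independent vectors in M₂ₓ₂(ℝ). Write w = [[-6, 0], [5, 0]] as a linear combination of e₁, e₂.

Take coordinate vectors relative to {E₁₁, E₁₂, E₂₁, E₂₂}.
Set up the augmented matrix [e₁ | e₂ | w] and row-reduce.
Back-substitution yields (a₁, a₂) = (-1, -1).

w = -e₁ - e₂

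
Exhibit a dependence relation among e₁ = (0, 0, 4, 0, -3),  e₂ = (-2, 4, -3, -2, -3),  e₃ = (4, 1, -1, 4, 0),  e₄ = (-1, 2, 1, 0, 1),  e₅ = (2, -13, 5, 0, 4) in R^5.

Write the vectors as columns of a matrix and find a nonzero vector in its null space.
A generator of the null space is (0, 2, 1, 2, 1).

2e₂ + e₃ + 2e₄ + e₅ = 0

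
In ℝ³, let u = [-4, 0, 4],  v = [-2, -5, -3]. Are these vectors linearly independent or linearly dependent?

linearly independent

Row-reduce the matrix whose columns are u, v.
The reduction yields 2 nonzero rows, so the rank is 2.
Since rank = 2 (the number of vectors), the set is linearly independent.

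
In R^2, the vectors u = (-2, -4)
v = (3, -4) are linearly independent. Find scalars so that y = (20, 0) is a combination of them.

Write y = c₁u + c₂v and equate components.
Back-substitution yields (c₁, c₂) = (-4, 4).

y = -4u + 4v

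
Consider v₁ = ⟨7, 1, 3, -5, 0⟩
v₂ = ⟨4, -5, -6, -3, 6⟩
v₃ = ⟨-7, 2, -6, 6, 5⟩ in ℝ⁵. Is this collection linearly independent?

Place the vectors as rows of a 3×5 matrix and reduce to echelon form.
The reduction yields 3 nonzero rows, so the rank is 3.
Since rank = 3 (the number of vectors), the set is linearly independent.

linearly independent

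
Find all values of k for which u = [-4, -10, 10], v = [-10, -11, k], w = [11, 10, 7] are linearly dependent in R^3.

Place the vectors as rows of a 3×3 matrix; dependence ⇔ determinant zero.
Expanding, det = -70*k - 182.
Setting this to zero gives k = -13/5.

k = -13/5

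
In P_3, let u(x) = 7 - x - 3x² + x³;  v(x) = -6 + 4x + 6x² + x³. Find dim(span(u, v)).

Represent each element by its coordinate vector in ℝ⁴.
Put the 4×2 matrix [u|v] into echelon form.
There are 2 pivot columns, so rank = 2.

dim = 2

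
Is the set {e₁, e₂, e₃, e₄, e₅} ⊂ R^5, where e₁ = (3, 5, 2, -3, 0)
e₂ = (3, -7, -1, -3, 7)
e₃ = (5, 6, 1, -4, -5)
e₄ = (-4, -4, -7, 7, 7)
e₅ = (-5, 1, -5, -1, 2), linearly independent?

linearly independent

Form the 5×5 matrix with these as columns; its determinant is 14151.
A nonzero determinant means the columns are linearly independent.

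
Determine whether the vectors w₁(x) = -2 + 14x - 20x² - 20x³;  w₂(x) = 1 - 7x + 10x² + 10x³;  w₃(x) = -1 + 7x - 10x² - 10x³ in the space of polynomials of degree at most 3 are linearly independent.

linearly dependent

Take coordinates with respect to the standard basis {1, x, …, x³}.
Place the vectors as rows of a 3×4 matrix and reduce to echelon form.
The reduction yields 1 nonzero row, so the rank is 1.
Since rank 1 < 3, the set is linearly dependent.
Indeed w₁ + 2w₂ = 0.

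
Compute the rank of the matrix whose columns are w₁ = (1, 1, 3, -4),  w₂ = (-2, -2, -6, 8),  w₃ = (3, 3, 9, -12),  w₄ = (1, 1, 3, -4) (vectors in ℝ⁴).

rank 1

Row-reduce the 4×4 matrix with these as rows.
Exactly 1 pivot survives; hence the rank is 1.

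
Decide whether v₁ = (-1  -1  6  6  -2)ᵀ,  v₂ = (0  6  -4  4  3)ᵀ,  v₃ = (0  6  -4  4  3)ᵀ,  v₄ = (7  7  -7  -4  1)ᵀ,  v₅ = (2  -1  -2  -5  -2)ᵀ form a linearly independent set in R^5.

linearly dependent

Two of the vectors are equal, giving an immediate dependence.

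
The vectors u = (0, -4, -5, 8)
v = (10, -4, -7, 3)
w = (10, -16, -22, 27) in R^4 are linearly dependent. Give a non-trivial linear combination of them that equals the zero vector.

3u + v - w = 0

Write the vectors as columns of a matrix and find a nonzero vector in its null space.
A generator of the null space is (3, 1, -1).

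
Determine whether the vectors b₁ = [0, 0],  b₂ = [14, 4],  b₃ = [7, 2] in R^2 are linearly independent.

linearly dependent

There are 3 vectors in a 2-dimensional space, so they cannot be linearly independent.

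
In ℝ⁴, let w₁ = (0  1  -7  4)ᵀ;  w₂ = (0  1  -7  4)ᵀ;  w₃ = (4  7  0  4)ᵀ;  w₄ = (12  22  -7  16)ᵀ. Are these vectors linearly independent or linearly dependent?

linearly dependent

Place the vectors as rows of a 4×4 matrix and reduce to echelon form.
The reduction yields 2 nonzero rows, so the rank is 2.
Since rank 2 < 4, the set is linearly dependent.
Indeed w₁ - w₂ = 0.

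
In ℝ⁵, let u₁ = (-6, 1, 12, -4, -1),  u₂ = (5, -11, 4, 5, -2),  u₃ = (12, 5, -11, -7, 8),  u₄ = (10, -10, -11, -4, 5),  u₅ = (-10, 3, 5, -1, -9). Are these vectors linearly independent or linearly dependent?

linearly independent

Place the vectors as rows of a 5×5 matrix and reduce to echelon form.
The reduction yields 5 nonzero rows, so the rank is 5.
Since rank = 5 (the number of vectors), the set is linearly independent.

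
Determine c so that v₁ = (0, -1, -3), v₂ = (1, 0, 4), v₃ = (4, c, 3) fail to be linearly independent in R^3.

Place the vectors as rows of a 3×3 matrix; dependence ⇔ determinant zero.
Expanding, det = -3*c - 13.
Setting this to zero gives c = -13/3.

c = -13/3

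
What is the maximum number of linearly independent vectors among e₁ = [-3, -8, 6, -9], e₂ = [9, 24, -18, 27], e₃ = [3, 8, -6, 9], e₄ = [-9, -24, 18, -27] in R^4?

1

Row-reduce the 4×4 matrix with these as rows.
Exactly 1 pivot survives; hence the rank is 1.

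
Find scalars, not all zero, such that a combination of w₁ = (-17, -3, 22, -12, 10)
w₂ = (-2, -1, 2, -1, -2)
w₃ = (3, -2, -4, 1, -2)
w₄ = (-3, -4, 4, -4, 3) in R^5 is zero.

Set up α₁w₁ + … + α₄w₄ = 0 and solve the homogeneous system.
One solution (up to scaling) is (1, -1, 3, -2).

w₁ - w₂ + 3w₃ - 2w₄ = 0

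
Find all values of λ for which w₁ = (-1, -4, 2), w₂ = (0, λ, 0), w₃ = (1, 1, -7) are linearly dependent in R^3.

λ = 0

The vectors are dependent exactly when the determinant of the matrix with rows w₁, w₂, w₃ vanishes.
Expanding, det = 5*λ.
This vanishes exactly when λ = 0.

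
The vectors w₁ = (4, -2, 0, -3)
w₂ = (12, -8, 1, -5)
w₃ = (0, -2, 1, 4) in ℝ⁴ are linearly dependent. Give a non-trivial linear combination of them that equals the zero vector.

3w₁ - w₂ + w₃ = 0

Set up α₁w₁ + … + α₃w₃ = 0 and solve the homogeneous system.
A generator of the null space is (3, -1, 1).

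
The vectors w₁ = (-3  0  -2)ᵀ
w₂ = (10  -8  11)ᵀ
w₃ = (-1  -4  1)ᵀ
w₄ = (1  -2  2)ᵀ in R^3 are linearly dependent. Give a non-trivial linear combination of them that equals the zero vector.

3w₁ + w₂ - w₃ - 2w₄ = 0

Row-reduce the matrix with w₁, w₂, w₃, w₄ as columns; the null space gives the coefficients.
A generator of the null space is (3, 1, -1, -2).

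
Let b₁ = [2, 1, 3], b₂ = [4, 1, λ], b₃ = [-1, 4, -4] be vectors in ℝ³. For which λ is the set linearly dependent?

The set is linearly dependent precisely when det[b₁; b₂; b₃] = 0.
The determinant works out to 59 - 9*λ.
Solving 59 - 9*λ = 0 yields λ = 59/9.

λ = 59/9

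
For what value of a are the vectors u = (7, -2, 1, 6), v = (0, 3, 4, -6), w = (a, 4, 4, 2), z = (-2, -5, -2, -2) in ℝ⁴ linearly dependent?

Place the vectors as rows of a 4×4 matrix; dependence ⇔ determinant zero.
Expanding, det = 160*a - 880.
Setting this to zero gives a = 11/2.

a = 11/2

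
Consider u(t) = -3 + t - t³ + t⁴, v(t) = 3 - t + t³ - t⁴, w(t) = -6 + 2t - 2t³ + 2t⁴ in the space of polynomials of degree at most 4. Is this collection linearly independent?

Write each element as a coordinate vector in ℝ⁵ using {1, t, …, t⁴}.
Row-reduce the matrix whose columns are u, v, w.
The reduction yields 1 nonzero row, so the rank is 1.
Since rank 1 < 3, the set is linearly dependent.
Indeed u + v = 0.

linearly dependent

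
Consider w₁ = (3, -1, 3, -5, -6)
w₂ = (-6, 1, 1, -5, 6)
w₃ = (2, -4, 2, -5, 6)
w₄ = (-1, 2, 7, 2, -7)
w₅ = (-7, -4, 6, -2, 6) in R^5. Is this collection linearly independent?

Form the 5×5 matrix with these as columns; its determinant is -18800.
A nonzero determinant means the columns are linearly independent.

linearly independent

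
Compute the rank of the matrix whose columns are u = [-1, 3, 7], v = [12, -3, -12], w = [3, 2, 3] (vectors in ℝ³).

rank 2

Put the 3×3 matrix [u|v|w] into echelon form.
There are 2 pivot columns, so rank = 2.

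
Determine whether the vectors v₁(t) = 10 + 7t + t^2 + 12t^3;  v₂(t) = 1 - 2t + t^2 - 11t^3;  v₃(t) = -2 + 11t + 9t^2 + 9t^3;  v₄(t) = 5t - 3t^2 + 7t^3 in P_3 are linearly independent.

Write each element as a coordinate vector in ℝ⁴ using {1, t, …, t^3}.
Form the 4×4 matrix with these as columns; its determinant is 7220.
A nonzero determinant means the columns are linearly independent.

linearly independent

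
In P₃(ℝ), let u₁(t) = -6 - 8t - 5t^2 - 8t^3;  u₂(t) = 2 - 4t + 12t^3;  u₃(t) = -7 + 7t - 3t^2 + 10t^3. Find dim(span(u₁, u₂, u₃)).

Use coordinates relative to {1, t, …, t^3}.
Put the 4×3 matrix [u₁|u₂|u₃] into echelon form.
Reduction leaves 3 leading entries, giving rank 3.

3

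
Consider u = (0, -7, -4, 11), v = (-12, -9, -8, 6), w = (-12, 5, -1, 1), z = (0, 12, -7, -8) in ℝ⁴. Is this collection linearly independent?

linearly independent

Place the vectors as rows of a 4×4 matrix and reduce to echelon form.
The reduction yields 4 nonzero rows, so the rank is 4.
Since rank = 4 (the number of vectors), the set is linearly independent.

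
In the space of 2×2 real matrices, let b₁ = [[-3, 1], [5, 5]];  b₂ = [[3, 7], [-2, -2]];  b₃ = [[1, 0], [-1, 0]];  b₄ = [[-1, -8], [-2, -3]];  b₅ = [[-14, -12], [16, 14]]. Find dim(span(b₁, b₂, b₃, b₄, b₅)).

Pass to coordinate vectors with respect to the basis {E₁₁, E₁₂, E₂₁, E₂₂}.
Apply Gaussian elimination to the matrix whose rows are b₁, b₂, b₃, b₄, b₅.
There are 3 pivot columns, so rank = 3.
(With 5 elements in a 4-dimensional space the rank is at most 4.)

3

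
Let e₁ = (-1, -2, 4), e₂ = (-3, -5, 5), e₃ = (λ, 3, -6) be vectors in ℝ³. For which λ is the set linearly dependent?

λ = 3/2

The vectors are dependent exactly when the determinant of the matrix with rows e₁, e₂, e₃ vanishes.
Cofactor expansion gives det = 10*λ - 15.
Setting this to zero gives λ = 3/2.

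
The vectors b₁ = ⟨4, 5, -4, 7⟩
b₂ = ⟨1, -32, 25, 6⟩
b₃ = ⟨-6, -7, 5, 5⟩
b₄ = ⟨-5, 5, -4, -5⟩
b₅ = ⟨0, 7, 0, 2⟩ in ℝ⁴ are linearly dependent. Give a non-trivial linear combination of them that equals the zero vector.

Set up α₁b₁ + … + α₅b₅ = 0 and solve the homogeneous system.
One solution (up to scaling) is (2, 1, -1, 3, 0).

2b₁ + b₂ - b₃ + 3b₄ = 0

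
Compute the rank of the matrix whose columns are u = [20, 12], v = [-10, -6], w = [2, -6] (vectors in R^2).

rank 2

Row-reduce the 3×2 matrix with these as rows.
There are 2 pivot columns, so rank = 2.
(With 3 elements in a 2-dimensional space the rank is at most 2.)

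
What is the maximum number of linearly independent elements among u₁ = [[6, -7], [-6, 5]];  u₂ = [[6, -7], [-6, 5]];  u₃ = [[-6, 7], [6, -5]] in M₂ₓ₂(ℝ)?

Represent each element by its coordinate vector in ℝ⁴.
Apply Gaussian elimination to the matrix whose rows are u₁, u₂, u₃.
Reduction leaves 1 leading entry, giving rank 1.

1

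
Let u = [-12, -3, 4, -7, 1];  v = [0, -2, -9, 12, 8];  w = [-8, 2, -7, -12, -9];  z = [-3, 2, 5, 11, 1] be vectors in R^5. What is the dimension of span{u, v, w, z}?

Form the matrix with u, v, w, z as columns and reduce.
The echelon form has 4 nonzero rows, so the rank is 4.

4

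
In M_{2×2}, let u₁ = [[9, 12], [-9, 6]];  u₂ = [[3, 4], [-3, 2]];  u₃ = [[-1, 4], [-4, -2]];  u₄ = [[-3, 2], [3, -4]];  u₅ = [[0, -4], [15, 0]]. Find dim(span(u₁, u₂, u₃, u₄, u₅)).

3

Pass to coordinate vectors with respect to the basis {E₁₁, E₁₂, E₂₁, E₂₂}.
Row-reduce the 5×4 matrix with these as rows.
There are 3 pivot columns, so rank = 3.
(With 5 elements in a 4-dimensional space the rank is at most 4.)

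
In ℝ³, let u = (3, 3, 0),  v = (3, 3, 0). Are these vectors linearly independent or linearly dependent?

linearly dependent

Two of the vectors are equal, giving an immediate dependence.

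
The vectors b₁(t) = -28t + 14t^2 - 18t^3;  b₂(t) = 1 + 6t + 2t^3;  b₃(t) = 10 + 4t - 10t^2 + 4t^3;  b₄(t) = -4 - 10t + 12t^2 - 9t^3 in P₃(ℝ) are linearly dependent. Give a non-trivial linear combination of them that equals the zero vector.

b₁ + 2b₂ - b₃ - 2b₄ = 0

Write each element as a vector in ℝ⁴ using {1, t, …, t^3}.
Row-reduce the matrix with b₁, b₂, b₃, b₄ as columns; the null space gives the coefficients.
A generator of the null space is (1, 2, -1, -2).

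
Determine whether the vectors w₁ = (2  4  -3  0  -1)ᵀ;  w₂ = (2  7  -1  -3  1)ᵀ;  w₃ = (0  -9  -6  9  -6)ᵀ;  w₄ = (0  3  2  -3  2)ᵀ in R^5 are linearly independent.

linearly dependent

Place the vectors as rows of a 4×5 matrix and reduce to echelon form.
The reduction yields 2 nonzero rows, so the rank is 2.
Since rank 2 < 4, the set is linearly dependent.
Indeed 3w₁ - 3w₂ - w₃ = 0.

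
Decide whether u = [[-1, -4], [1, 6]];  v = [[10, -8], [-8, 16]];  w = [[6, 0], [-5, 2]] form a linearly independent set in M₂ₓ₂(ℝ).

linearly dependent

Write each element as a coordinate vector in ℝ⁴ using {E₁₁, E₁₂, E₂₁, E₂₂}.
Place the vectors as rows of a 3×4 matrix and reduce to echelon form.
The reduction yields 2 nonzero rows, so the rank is 2.
Since rank 2 < 3, the set is linearly dependent.
Indeed 2u - v + 2w = 0.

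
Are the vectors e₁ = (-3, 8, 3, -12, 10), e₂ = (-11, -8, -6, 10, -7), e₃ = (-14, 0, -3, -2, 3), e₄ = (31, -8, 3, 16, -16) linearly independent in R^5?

Row-reduce the matrix whose columns are e₁, e₂, e₃, e₄.
The reduction yields 2 nonzero rows, so the rank is 2.
Since rank 2 < 4, the set is linearly dependent.

linearly dependent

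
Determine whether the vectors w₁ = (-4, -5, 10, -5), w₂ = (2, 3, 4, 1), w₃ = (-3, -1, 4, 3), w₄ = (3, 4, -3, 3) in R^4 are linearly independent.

The matrix [w₁|w₂|w₃|w₄] has determinant 0.
A zero determinant means the columns are linearly dependent.

linearly dependent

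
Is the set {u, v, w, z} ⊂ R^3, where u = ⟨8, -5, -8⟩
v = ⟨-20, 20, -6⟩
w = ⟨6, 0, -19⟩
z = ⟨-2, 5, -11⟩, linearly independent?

linearly dependent

There are 4 vectors in a 3-dimensional space, so they cannot be linearly independent.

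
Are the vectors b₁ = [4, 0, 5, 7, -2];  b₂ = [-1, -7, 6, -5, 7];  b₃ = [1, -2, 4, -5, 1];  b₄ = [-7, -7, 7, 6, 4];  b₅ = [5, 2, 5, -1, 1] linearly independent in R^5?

linearly independent

Row-reduce the matrix whose columns are b₁, b₂, b₃, b₄, b₅.
The reduction yields 5 nonzero rows, so the rank is 5.
Since rank = 5 (the number of vectors), the set is linearly independent.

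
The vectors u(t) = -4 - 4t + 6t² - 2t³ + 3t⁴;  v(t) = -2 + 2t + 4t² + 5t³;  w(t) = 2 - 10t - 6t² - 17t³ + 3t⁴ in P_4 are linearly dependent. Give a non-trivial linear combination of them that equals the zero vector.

u - 3v - w = 0

Take coordinates with respect to {1, t, …, t⁴}.
Set up α₁u + … + α₃w = 0 and solve the homogeneous system.
The free variable yields coefficients (1, -3, -1) (any nonzero multiple also works).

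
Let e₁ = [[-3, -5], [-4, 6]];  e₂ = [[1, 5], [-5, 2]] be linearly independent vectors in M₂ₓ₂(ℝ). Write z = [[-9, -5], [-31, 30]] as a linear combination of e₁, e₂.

Take coordinate vectors relative to {E₁₁, E₁₂, E₂₁, E₂₂}.
Write z = a₁e₁ + a₂e₂ and equate components.
The system has the unique solution (a₁, a₂) = (4, 3).

z = 4e₁ + 3e₂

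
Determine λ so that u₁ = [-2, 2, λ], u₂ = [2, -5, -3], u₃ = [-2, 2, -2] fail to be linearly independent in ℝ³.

λ = -2

Place the vectors as rows of a 3×3 matrix; dependence ⇔ determinant zero.
Expanding, det = -6*λ - 12.
Setting this to zero gives λ = -2.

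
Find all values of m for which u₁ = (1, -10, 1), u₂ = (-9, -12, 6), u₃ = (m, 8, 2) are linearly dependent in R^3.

Place the vectors as rows of a 3×3 matrix; dependence ⇔ determinant zero.
The determinant works out to -48*m - 324.
Solving -48*m - 324 = 0 yields m = -27/4.

m = -27/4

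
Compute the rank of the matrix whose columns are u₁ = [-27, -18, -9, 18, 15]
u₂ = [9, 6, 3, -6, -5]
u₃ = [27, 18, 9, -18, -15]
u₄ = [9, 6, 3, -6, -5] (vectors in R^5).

1

Put the 5×4 matrix [u₁|u₂|u₃|u₄] into echelon form.
Exactly 1 pivot survives; hence the rank is 1.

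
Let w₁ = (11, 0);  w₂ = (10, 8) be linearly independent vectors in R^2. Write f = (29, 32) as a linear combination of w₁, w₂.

Since w₁, w₂ are independent, the coefficients expressing f are uniquely determined by a linear system.
Back-substitution yields (a₁, a₂) = (-1, 4).

f = -w₁ + 4w₂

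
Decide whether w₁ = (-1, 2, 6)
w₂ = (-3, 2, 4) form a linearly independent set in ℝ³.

linearly independent

Row-reduce the matrix whose columns are w₁, w₂.
The reduction yields 2 nonzero rows, so the rank is 2.
Since rank = 2 (the number of vectors), the set is linearly independent.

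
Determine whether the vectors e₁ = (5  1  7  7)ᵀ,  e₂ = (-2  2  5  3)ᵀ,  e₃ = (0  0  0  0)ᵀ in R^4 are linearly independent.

linearly dependent

One of the vectors is the zero vector, so the set is linearly dependent.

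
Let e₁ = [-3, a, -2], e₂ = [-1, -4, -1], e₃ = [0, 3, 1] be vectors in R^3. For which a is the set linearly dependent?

Place the vectors as rows of a 3×3 matrix; dependence ⇔ determinant zero.
Expanding, det = a + 9.
Solving a + 9 = 0 yields a = -9.

a = -9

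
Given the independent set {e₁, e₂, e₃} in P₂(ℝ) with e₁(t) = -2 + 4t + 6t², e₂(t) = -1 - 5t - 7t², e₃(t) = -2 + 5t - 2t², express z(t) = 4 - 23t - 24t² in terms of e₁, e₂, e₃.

Work in coordinates with respect to the standard basis {1, t, t²}.
Solve the system with e₁, e₂, e₃ as columns and z as the right-hand side.
Row-reducing the augmented matrix gives the unique coefficients (c₁, c₂, c₃) = (-2, 2, -1).

z = -2e₁ + 2e₂ - e₃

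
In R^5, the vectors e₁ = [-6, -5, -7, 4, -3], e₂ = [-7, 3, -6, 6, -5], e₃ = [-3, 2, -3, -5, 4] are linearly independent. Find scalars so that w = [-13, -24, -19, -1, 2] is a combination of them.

Solve the system with e₁, e₂, e₃ as columns and w as the right-hand side.
Back-substitution yields (α₁, α₂, α₃) = (4, -2, 1).

w = 4e₁ - 2e₂ + e₃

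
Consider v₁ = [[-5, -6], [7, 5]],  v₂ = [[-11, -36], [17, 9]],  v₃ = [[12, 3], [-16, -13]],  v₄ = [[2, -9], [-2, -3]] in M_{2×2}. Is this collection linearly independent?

linearly dependent

Take coordinates with respect to the standard basis {E₁₁, E₁₂, E₂₁, E₂₂}.
The matrix [v₁|v₂|v₃|v₄] has determinant 0.
A zero determinant means the columns are linearly dependent.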